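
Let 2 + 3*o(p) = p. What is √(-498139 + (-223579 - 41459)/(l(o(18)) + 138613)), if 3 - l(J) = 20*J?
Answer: I*√5375672685979573/103882 ≈ 705.79*I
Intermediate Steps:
o(p) = -⅔ + p/3
l(J) = 3 - 20*J
√(-498139 + (-223579 - 41459)/(l(o(18)) + 138613)) = √(-498139 + (-223579 - 41459)/((3 - 20*(-⅔ + (⅓)*18)) + 138613)) = √(-498139 - 265038/((3 - 20*(-⅔ + 6)) + 138613)) = √(-498139 - 265038/((3 - 20*16/3) + 138613)) = √(-498139 - 265038/((3 - 320/3) + 138613)) = √(-498139 - 265038/(-311/3 + 138613)) = √(-498139 - 265038/415528/3) = √(-498139 - 265038*3/415528) = √(-498139 - 397557/207764) = √(-103495748753/207764) = I*√5375672685979573/103882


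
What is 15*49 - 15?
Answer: 720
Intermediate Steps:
15*49 - 15 = 735 - 15 = 720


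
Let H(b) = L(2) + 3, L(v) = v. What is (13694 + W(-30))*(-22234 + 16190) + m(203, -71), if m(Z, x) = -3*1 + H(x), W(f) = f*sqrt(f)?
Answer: -82766534 + 181320*I*sqrt(30) ≈ -8.2767e+7 + 9.9313e+5*I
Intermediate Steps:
W(f) = f**(3/2)
H(b) = 5 (H(b) = 2 + 3 = 5)
m(Z, x) = 2 (m(Z, x) = -3*1 + 5 = -3 + 5 = 2)
(13694 + W(-30))*(-22234 + 16190) + m(203, -71) = (13694 + (-30)**(3/2))*(-22234 + 16190) + 2 = (13694 - 30*I*sqrt(30))*(-6044) + 2 = (-82766536 + 181320*I*sqrt(30)) + 2 = -82766534 + 181320*I*sqrt(30)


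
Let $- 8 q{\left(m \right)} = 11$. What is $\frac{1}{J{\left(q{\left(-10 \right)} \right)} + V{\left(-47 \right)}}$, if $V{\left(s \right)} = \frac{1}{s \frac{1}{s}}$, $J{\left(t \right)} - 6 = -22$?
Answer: $- \frac{1}{15} \approx -0.066667$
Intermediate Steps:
$q{\left(m \right)} = - \frac{11}{8}$ ($q{\left(m \right)} = \left(- \frac{1}{8}\right) 11 = - \frac{11}{8}$)
$J{\left(t \right)} = -16$ ($J{\left(t \right)} = 6 - 22 = -16$)
$V{\left(s \right)} = 1$ ($V{\left(s \right)} = 1^{-1} = 1$)
$\frac{1}{J{\left(q{\left(-10 \right)} \right)} + V{\left(-47 \right)}} = \frac{1}{-16 + 1} = \frac{1}{-15} = - \frac{1}{15}$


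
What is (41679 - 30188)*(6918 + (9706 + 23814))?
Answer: 464673058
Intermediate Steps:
(41679 - 30188)*(6918 + (9706 + 23814)) = 11491*(6918 + 33520) = 11491*40438 = 464673058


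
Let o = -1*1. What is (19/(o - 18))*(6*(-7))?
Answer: 42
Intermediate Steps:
o = -1
(19/(o - 18))*(6*(-7)) = (19/(-1 - 18))*(6*(-7)) = (19/(-19))*(-42) = -1/19*19*(-42) = -1*(-42) = 42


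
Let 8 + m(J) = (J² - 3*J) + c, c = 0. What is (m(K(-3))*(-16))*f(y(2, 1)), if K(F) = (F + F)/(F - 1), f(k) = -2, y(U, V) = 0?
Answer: -328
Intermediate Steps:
K(F) = 2*F/(-1 + F) (K(F) = (2*F)/(-1 + F) = 2*F/(-1 + F))
m(J) = -8 + J² - 3*J (m(J) = -8 + ((J² - 3*J) + 0) = -8 + (J² - 3*J) = -8 + J² - 3*J)
(m(K(-3))*(-16))*f(y(2, 1)) = ((-8 + (2*(-3)/(-1 - 3))² - 6*(-3)/(-1 - 3))*(-16))*(-2) = ((-8 + (2*(-3)/(-4))² - 6*(-3)/(-4))*(-16))*(-2) = ((-8 + (2*(-3)*(-¼))² - 6*(-3)*(-1)/4)*(-16))*(-2) = ((-8 + (3/2)² - 3*3/2)*(-16))*(-2) = ((-8 + 9/4 - 9/2)*(-16))*(-2) = -41/4*(-16)*(-2) = 164*(-2) = -328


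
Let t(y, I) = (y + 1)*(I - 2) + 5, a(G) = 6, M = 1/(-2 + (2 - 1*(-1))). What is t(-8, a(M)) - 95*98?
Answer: -9333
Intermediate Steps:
M = 1 (M = 1/(-2 + (2 + 1)) = 1/(-2 + 3) = 1/1 = 1)
t(y, I) = 5 + (1 + y)*(-2 + I) (t(y, I) = (1 + y)*(-2 + I) + 5 = 5 + (1 + y)*(-2 + I))
t(-8, a(M)) - 95*98 = (3 + 6 - 2*(-8) + 6*(-8)) - 95*98 = (3 + 6 + 16 - 48) - 9310 = -23 - 9310 = -9333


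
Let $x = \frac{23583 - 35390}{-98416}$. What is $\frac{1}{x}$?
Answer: $\frac{98416}{11807} \approx 8.3354$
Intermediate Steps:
$x = \frac{11807}{98416}$ ($x = \left(23583 - 35390\right) \left(- \frac{1}{98416}\right) = \left(-11807\right) \left(- \frac{1}{98416}\right) = \frac{11807}{98416} \approx 0.11997$)
$\frac{1}{x} = \frac{1}{\frac{11807}{98416}} = \frac{98416}{11807}$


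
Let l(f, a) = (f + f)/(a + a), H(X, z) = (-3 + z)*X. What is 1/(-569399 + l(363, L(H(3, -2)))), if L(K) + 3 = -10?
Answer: -13/7402550 ≈ -1.7562e-6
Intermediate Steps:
H(X, z) = X*(-3 + z)
L(K) = -13 (L(K) = -3 - 10 = -13)
l(f, a) = f/a (l(f, a) = (2*f)/((2*a)) = (2*f)*(1/(2*a)) = f/a)
1/(-569399 + l(363, L(H(3, -2)))) = 1/(-569399 + 363/(-13)) = 1/(-569399 + 363*(-1/13)) = 1/(-569399 - 363/13) = 1/(-7402550/13) = -13/7402550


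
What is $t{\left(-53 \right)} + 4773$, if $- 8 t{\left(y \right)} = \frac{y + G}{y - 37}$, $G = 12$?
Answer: $\frac{3436519}{720} \approx 4772.9$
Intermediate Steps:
$t{\left(y \right)} = - \frac{12 + y}{8 \left(-37 + y\right)}$ ($t{\left(y \right)} = - \frac{\left(y + 12\right) \frac{1}{y - 37}}{8} = - \frac{\left(12 + y\right) \frac{1}{-37 + y}}{8} = - \frac{\frac{1}{-37 + y} \left(12 + y\right)}{8} = - \frac{12 + y}{8 \left(-37 + y\right)}$)
$t{\left(-53 \right)} + 4773 = \frac{-12 - -53}{8 \left(-37 - 53\right)} + 4773 = \frac{-12 + 53}{8 \left(-90\right)} + 4773 = \frac{1}{8} \left(- \frac{1}{90}\right) 41 + 4773 = - \frac{41}{720} + 4773 = \frac{3436519}{720}$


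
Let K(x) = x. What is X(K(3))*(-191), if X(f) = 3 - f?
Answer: 0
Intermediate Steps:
X(K(3))*(-191) = (3 - 1*3)*(-191) = (3 - 3)*(-191) = 0*(-191) = 0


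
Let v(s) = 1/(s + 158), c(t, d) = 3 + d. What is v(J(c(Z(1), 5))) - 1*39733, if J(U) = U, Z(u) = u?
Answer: -6595677/166 ≈ -39733.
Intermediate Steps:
v(s) = 1/(158 + s)
v(J(c(Z(1), 5))) - 1*39733 = 1/(158 + (3 + 5)) - 1*39733 = 1/(158 + 8) - 39733 = 1/166 - 39733 = -6595677/166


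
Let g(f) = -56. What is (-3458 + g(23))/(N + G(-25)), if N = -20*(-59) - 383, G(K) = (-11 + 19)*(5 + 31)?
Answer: -502/155 ≈ -3.2387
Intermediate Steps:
G(K) = 288 (G(K) = 8*36 = 288)
N = 797 (N = 1180 - 383 = 797)
(-3458 + g(23))/(N + G(-25)) = (-3458 - 56)/(797 + 288) = -3514/1085 = -3514*1/1085 = -502/155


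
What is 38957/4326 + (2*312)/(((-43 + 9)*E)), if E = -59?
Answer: 40423583/4338978 ≈ 9.3164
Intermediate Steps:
38957/4326 + (2*312)/(((-43 + 9)*E)) = 38957/4326 + (2*312)/(((-43 + 9)*(-59))) = 38957*(1/4326) + 624/((-34*(-59))) = 38957/4326 + 624/2006 = 38957/4326 + 624*(1/2006) = 38957/4326 + 312/1003 = 40423583/4338978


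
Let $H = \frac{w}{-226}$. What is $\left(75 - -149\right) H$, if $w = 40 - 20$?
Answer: $- \frac{2240}{113} \approx -19.823$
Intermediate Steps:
$w = 20$
$H = - \frac{10}{113}$ ($H = \frac{20}{-226} = 20 \left(- \frac{1}{226}\right) = - \frac{10}{113} \approx -0.088496$)
$\left(75 - -149\right) H = \left(75 - -149\right) \left(- \frac{10}{113}\right) = \left(75 + 149\right) \left(- \frac{10}{113}\right) = 224 \left(- \frac{10}{113}\right) = - \frac{2240}{113}$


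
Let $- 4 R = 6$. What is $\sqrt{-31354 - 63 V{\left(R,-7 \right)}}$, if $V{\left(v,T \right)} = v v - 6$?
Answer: $\frac{i \sqrt{124471}}{2} \approx 176.4 i$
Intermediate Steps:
$R = - \frac{3}{2}$ ($R = \left(- \frac{1}{4}\right) 6 = - \frac{3}{2} \approx -1.5$)
$V{\left(v,T \right)} = -6 + v^{2}$ ($V{\left(v,T \right)} = v^{2} - 6 = -6 + v^{2}$)
$\sqrt{-31354 - 63 V{\left(R,-7 \right)}} = \sqrt{-31354 - 63 \left(-6 + \left(- \frac{3}{2}\right)^{2}\right)} = \sqrt{-31354 - 63 \left(-6 + \frac{9}{4}\right)} = \sqrt{-31354 - - \frac{945}{4}} = \sqrt{-31354 + \frac{945}{4}} = \sqrt{- \frac{124471}{4}} = \frac{i \sqrt{124471}}{2}$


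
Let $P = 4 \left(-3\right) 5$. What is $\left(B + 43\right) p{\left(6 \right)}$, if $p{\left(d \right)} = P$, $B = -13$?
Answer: $-1800$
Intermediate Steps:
$P = -60$ ($P = \left(-12\right) 5 = -60$)
$p{\left(d \right)} = -60$
$\left(B + 43\right) p{\left(6 \right)} = \left(-13 + 43\right) \left(-60\right) = 30 \left(-60\right) = -1800$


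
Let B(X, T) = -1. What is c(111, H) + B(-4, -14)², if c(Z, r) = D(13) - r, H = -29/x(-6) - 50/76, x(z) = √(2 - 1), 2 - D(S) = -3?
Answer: 1355/38 ≈ 35.658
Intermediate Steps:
D(S) = 5 (D(S) = 2 - 1*(-3) = 2 + 3 = 5)
x(z) = 1 (x(z) = √1 = 1)
H = -1127/38 (H = -29/1 - 50/76 = -29*1 - 50*1/76 = -29 - 25/38 = -1127/38 ≈ -29.658)
c(Z, r) = 5 - r
c(111, H) + B(-4, -14)² = (5 - 1*(-1127/38)) + (-1)² = (5 + 1127/38) + 1 = 1317/38 + 1 = 1355/38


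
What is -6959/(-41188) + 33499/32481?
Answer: 1605792091/1337827428 ≈ 1.2003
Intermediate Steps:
-6959/(-41188) + 33499/32481 = -6959*(-1/41188) + 33499*(1/32481) = 6959/41188 + 33499/32481 = 1605792091/1337827428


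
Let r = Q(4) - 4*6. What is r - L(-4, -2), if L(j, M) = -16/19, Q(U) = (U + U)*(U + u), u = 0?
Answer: 168/19 ≈ 8.8421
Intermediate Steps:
Q(U) = 2*U² (Q(U) = (U + U)*(U + 0) = (2*U)*U = 2*U²)
L(j, M) = -16/19 (L(j, M) = -16*1/19 = -16/19)
r = 8 (r = 2*4² - 4*6 = 2*16 - 24 = 32 - 24 = 8)
r - L(-4, -2) = 8 - 1*(-16/19) = 8 + 16/19 = 168/19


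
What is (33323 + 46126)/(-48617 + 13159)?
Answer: -79449/35458 ≈ -2.2407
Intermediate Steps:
(33323 + 46126)/(-48617 + 13159) = 79449/(-35458) = 79449*(-1/35458) = -79449/35458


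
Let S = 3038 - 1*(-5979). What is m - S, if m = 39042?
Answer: 30025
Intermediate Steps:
S = 9017 (S = 3038 + 5979 = 9017)
m - S = 39042 - 1*9017 = 39042 - 9017 = 30025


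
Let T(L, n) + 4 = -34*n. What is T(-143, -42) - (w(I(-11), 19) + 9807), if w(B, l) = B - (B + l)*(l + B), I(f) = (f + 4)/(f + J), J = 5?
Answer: -287189/36 ≈ -7977.5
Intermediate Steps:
T(L, n) = -4 - 34*n
I(f) = (4 + f)/(5 + f) (I(f) = (f + 4)/(f + 5) = (4 + f)/(5 + f))
w(B, l) = B - (B + l)² (w(B, l) = B - (B + l)*(B + l) = B - (B + l)²)
T(-143, -42) - (w(I(-11), 19) + 9807) = (-4 - 34*(-42)) - (((4 - 11)/(5 - 11) - ((4 - 11)/(5 - 11) + 19)²) + 9807) = (-4 + 1428) - ((-7/(-6) - (-7/(-6) + 19)²) + 9807) = 1424 - ((-⅙*(-7) - (-⅙*(-7) + 19)²) + 9807) = 1424 - ((7/6 - (7/6 + 19)²) + 9807) = 1424 - ((7/6 - (121/6)²) + 9807) = 1424 - ((7/6 - 1*14641/36) + 9807) = 1424 - ((7/6 - 14641/36) + 9807) = 1424 - (-14599/36 + 9807) = 1424 - 1*338453/36 = 1424 - 338453/36 = -287189/36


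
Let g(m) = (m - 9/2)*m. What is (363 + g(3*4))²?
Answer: 205209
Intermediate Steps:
g(m) = m*(-9/2 + m) (g(m) = (m - 9*½)*m = (m - 9/2)*m = (-9/2 + m)*m = m*(-9/2 + m))
(363 + g(3*4))² = (363 + (3*4)*(-9 + 2*(3*4))/2)² = (363 + (½)*12*(-9 + 2*12))² = (363 + (½)*12*(-9 + 24))² = (363 + (½)*12*15)² = (363 + 90)² = 453² = 205209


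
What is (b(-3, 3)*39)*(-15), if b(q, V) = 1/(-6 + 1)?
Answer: 117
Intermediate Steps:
b(q, V) = -⅕ (b(q, V) = 1/(-5) = -⅕)
(b(-3, 3)*39)*(-15) = -⅕*39*(-15) = -39/5*(-15) = 117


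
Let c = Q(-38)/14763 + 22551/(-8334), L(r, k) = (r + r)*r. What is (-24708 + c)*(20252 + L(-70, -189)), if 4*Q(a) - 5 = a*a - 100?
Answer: -267153052270445/359751 ≈ -7.4261e+8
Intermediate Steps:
L(r, k) = 2*r² (L(r, k) = (2*r)*r = 2*r²)
Q(a) = -95/4 + a²/4 (Q(a) = 5/4 + (a*a - 100)/4 = 5/4 + (a² - 100)/4 = 5/4 + (-100 + a²)/4 = 5/4 + (-25 + a²/4) = -95/4 + a²/4)
c = -3860933/1439004 (c = (-95/4 + (¼)*(-38)²)/14763 + 22551/(-8334) = (-95/4 + (¼)*1444)*(1/14763) + 22551*(-1/8334) = (-95/4 + 361)*(1/14763) - 7517/2778 = (1349/4)*(1/14763) - 7517/2778 = 71/3108 - 7517/2778 = -3860933/1439004 ≈ -2.6831)
(-24708 + c)*(20252 + L(-70, -189)) = (-24708 - 3860933/1439004)*(20252 + 2*(-70)²) = -35558771765*(20252 + 2*4900)/1439004 = -35558771765*(20252 + 9800)/1439004 = -35558771765/1439004*30052 = -267153052270445/359751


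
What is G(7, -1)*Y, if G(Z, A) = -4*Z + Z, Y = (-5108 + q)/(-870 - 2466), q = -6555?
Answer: -81641/1112 ≈ -73.418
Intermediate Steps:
Y = 11663/3336 (Y = (-5108 - 6555)/(-870 - 2466) = -11663/(-3336) = -11663*(-1/3336) = 11663/3336 ≈ 3.4961)
G(Z, A) = -3*Z
G(7, -1)*Y = -3*7*(11663/3336) = -21*11663/3336 = -81641/1112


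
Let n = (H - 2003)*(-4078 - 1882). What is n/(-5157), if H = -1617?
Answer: -21575200/5157 ≈ -4183.7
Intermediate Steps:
n = 21575200 (n = (-1617 - 2003)*(-4078 - 1882) = -3620*(-5960) = 21575200)
n/(-5157) = 21575200/(-5157) = 21575200*(-1/5157) = -21575200/5157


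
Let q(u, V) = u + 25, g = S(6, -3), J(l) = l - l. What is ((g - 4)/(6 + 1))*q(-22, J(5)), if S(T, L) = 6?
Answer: 6/7 ≈ 0.85714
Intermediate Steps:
J(l) = 0
g = 6
q(u, V) = 25 + u
((g - 4)/(6 + 1))*q(-22, J(5)) = ((6 - 4)/(6 + 1))*(25 - 22) = (2/7)*3 = 6/7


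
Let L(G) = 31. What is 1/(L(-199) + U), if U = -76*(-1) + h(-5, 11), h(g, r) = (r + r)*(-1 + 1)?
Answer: 1/107 ≈ 0.0093458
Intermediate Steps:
h(g, r) = 0 (h(g, r) = (2*r)*0 = 0)
U = 76 (U = -76*(-1) + 0 = 76 + 0 = 76)
1/(L(-199) + U) = 1/(31 + 76) = 1/107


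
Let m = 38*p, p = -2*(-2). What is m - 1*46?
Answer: 106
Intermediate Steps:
p = 4
m = 152 (m = 38*4 = 152)
m - 1*46 = 152 - 1*46 = 152 - 46 = 106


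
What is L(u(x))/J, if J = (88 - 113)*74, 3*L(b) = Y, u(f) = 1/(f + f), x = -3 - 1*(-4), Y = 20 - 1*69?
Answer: 49/5550 ≈ 0.0088288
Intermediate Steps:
Y = -49 (Y = 20 - 69 = -49)
x = 1 (x = -3 + 4 = 1)
u(f) = 1/(2*f)
L(b) = -49/3 (L(b) = (⅓)*(-49) = -49/3)
J = -1850 (J = -25*74 = -1850)
L(u(x))/J = -49/3/(-1850) = -49/3*(-1/1850) = 49/5550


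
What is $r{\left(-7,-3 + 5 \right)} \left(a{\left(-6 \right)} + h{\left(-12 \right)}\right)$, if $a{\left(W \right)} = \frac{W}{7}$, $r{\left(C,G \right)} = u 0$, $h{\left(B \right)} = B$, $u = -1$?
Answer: $0$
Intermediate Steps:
$r{\left(C,G \right)} = 0$ ($r{\left(C,G \right)} = \left(-1\right) 0 = 0$)
$a{\left(W \right)} = \frac{W}{7}$ ($a{\left(W \right)} = W \frac{1}{7} = \frac{W}{7}$)
$r{\left(-7,-3 + 5 \right)} \left(a{\left(-6 \right)} + h{\left(-12 \right)}\right) = 0 \left(\frac{1}{7} \left(-6\right) - 12\right) = 0 \left(- \frac{6}{7} - 12\right) = 0 \left(- \frac{90}{7}\right) = 0$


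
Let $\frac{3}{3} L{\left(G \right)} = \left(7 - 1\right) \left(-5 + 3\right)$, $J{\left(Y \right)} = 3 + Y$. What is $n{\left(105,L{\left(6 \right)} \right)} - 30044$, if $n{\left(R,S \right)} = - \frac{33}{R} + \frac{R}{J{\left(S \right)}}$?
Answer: $- \frac{3155878}{105} \approx -30056.0$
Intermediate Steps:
$L{\left(G \right)} = -12$ ($L{\left(G \right)} = \left(7 - 1\right) \left(-5 + 3\right) = 6 \left(-2\right) = -12$)
$n{\left(R,S \right)} = - \frac{33}{R} + \frac{R}{3 + S}$
$n{\left(105,L{\left(6 \right)} \right)} - 30044 = \left(- \frac{33}{105} + \frac{105}{3 - 12}\right) - 30044 = \left(\left(-33\right) \frac{1}{105} + \frac{105}{-9}\right) - 30044 = \left(- \frac{11}{35} + 105 \left(- \frac{1}{9}\right)\right) - 30044 = \left(- \frac{11}{35} - \frac{35}{3}\right) - 30044 = - \frac{1258}{105} - 30044 = - \frac{3155878}{105}$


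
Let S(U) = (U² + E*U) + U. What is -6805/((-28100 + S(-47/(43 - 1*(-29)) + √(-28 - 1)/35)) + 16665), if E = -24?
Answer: -43214472000*I/(-72518924111*I + 4410000*√29) ≈ 0.59591 - 0.00019515*I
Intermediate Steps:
S(U) = U² - 23*U (S(U) = (U² - 24*U) + U = U² - 23*U)
-6805/((-28100 + S(-47/(43 - 1*(-29)) + √(-28 - 1)/35)) + 16665) = -6805/((-28100 + (-47/(43 - 1*(-29)) + √(-28 - 1)/35)*(-23 + (-47/(43 - 1*(-29)) + √(-28 - 1)/35))) + 16665) = -6805/((-28100 + (-47/(43 + 29) + √(-29)*(1/35))*(-23 + (-47/(43 + 29) + √(-29)*(1/35)))) + 16665) = -6805/((-28100 + (-47/72 + (I*√29)*(1/35))*(-23 + (-47/72 + (I*√29)*(1/35)))) + 16665) = -6805/((-28100 + (-47*1/72 + I*√29/35)*(-23 + (-47*1/72 + I*√29/35))) + 16665) = -6805/((-28100 + (-47/72 + I*√29/35)*(-23 + (-47/72 + I*√29/35))) + 16665) = -6805/((-28100 + (-47/72 + I*√29/35)*(-1703/72 + I*√29/35)) + 16665) = -6805/((-28100 + (-1703/72 + I*√29/35)*(-47/72 + I*√29/35)) + 16665) = -6805/(-11435 + (-1703/72 + I*√29/35)*(-47/72 + I*√29/35))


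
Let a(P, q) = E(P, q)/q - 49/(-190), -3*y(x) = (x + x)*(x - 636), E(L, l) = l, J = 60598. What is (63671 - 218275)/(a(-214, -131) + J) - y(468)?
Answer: -603539808104/11513859 ≈ -52419.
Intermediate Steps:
y(x) = -2*x*(-636 + x)/3 (y(x) = -(x + x)*(x - 636)/3 = -2*x*(-636 + x)/3)
a(P, q) = 239/190 (a(P, q) = q/q - 49/(-190) = 1 - 49*(-1/190) = 1 + 49/190 = 239/190)
(63671 - 218275)/(a(-214, -131) + J) - y(468) = (63671 - 218275)/(239/190 + 60598) - 2*468*(636 - 1*468)/3 = -154604/11513859/190 - 2*468*(636 - 468)/3 = -154604*190/11513859 - 2*468*168/3 = -29374760/11513859 - 1*52416 = -29374760/11513859 - 52416 = -603539808104/11513859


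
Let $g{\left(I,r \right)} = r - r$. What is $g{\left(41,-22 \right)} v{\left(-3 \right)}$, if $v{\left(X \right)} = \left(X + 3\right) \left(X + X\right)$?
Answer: $0$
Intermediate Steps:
$g{\left(I,r \right)} = 0$
$v{\left(X \right)} = 2 X \left(3 + X\right)$ ($v{\left(X \right)} = \left(3 + X\right) 2 X = 2 X \left(3 + X\right)$)
$g{\left(41,-22 \right)} v{\left(-3 \right)} = 0 \cdot 2 \left(-3\right) \left(3 - 3\right) = 0 \cdot 2 \left(-3\right) 0 = 0 \cdot 0 = 0$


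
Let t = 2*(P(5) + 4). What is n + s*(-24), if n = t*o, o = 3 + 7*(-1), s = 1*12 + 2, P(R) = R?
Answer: -408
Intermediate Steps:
s = 14 (s = 12 + 2 = 14)
o = -4 (o = 3 - 7 = -4)
t = 18 (t = 2*(5 + 4) = 2*9 = 18)
n = -72 (n = 18*(-4) = -72)
n + s*(-24) = -72 + 14*(-24) = -72 - 336 = -408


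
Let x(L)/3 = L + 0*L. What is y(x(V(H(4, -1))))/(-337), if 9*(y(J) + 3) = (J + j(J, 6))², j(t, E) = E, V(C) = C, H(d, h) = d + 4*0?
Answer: -33/337 ≈ -0.097923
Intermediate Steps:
H(d, h) = d (H(d, h) = d + 0 = d)
x(L) = 3*L (x(L) = 3*(L + 0*L) = 3*(L + 0) = 3*L)
y(J) = -3 + (6 + J)²/9 (y(J) = -3 + (J + 6)²/9 = -3 + (6 + J)²/9)
y(x(V(H(4, -1))))/(-337) = (-3 + (6 + 3*4)²/9)/(-337) = -(-3 + (6 + 12)²/9)/337 = -(-3 + (⅑)*18²)/337 = -(-3 + (⅑)*324)/337 = -(-3 + 36)/337 = -1/337*33 = -33/337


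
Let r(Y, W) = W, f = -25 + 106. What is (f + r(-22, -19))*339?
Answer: 21018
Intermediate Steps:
f = 81
(f + r(-22, -19))*339 = (81 - 19)*339 = 62*339 = 21018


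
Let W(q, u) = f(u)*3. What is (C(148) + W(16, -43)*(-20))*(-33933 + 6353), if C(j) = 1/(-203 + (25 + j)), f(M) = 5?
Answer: 24824758/3 ≈ 8.2749e+6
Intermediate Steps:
W(q, u) = 15 (W(q, u) = 5*3 = 15)
C(j) = 1/(-178 + j)
(C(148) + W(16, -43)*(-20))*(-33933 + 6353) = (1/(-178 + 148) + 15*(-20))*(-33933 + 6353) = (1/(-30) - 300)*(-27580) = (-1/30 - 300)*(-27580) = -9001/30*(-27580) = 24824758/3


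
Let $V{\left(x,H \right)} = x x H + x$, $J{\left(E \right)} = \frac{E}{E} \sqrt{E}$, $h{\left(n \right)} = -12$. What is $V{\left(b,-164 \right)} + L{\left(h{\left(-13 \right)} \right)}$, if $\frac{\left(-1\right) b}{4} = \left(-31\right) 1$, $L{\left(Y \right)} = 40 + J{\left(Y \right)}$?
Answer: $-2521500 + 2 i \sqrt{3} \approx -2.5215 \cdot 10^{6} + 3.4641 i$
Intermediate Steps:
$J{\left(E \right)} = \sqrt{E}$ ($J{\left(E \right)} = 1 \sqrt{E} = \sqrt{E}$)
$L{\left(Y \right)} = 40 + \sqrt{Y}$
$b = 124$ ($b = - 4 \left(\left(-31\right) 1\right) = \left(-4\right) \left(-31\right) = 124$)
$V{\left(x,H \right)} = x + H x^{2}$ ($V{\left(x,H \right)} = x^{2} H + x = H x^{2} + x = x + H x^{2}$)
$V{\left(b,-164 \right)} + L{\left(h{\left(-13 \right)} \right)} = 124 \left(1 - 20336\right) + \left(40 + \sqrt{-12}\right) = 124 \left(1 - 20336\right) + \left(40 + 2 i \sqrt{3}\right) = 124 \left(-20335\right) + \left(40 + 2 i \sqrt{3}\right) = -2521540 + \left(40 + 2 i \sqrt{3}\right) = -2521500 + 2 i \sqrt{3}$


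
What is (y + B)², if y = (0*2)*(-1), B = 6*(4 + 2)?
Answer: 1296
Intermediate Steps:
B = 36 (B = 6*6 = 36)
y = 0 (y = 0*(-1) = 0)
(y + B)² = (0 + 36)² = 36² = 1296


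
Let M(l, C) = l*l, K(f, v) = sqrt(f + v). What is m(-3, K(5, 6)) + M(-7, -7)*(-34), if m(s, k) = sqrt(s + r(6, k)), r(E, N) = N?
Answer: -1666 + sqrt(-3 + sqrt(11)) ≈ -1665.4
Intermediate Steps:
M(l, C) = l**2
m(s, k) = sqrt(k + s) (m(s, k) = sqrt(s + k) = sqrt(k + s))
m(-3, K(5, 6)) + M(-7, -7)*(-34) = sqrt(sqrt(5 + 6) - 3) + (-7)**2*(-34) = sqrt(sqrt(11) - 3) + 49*(-34) = sqrt(-3 + sqrt(11)) - 1666 = -1666 + sqrt(-3 + sqrt(11))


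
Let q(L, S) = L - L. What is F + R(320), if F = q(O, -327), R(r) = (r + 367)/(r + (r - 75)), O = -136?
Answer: 687/565 ≈ 1.2159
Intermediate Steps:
R(r) = (367 + r)/(-75 + 2*r) (R(r) = (367 + r)/(r + (-75 + r)) = (367 + r)/(-75 + 2*r))
q(L, S) = 0
F = 0
F + R(320) = 0 + (367 + 320)/(-75 + 2*320) = 0 + 687/(-75 + 640) = 0 + 687/565 = 687/565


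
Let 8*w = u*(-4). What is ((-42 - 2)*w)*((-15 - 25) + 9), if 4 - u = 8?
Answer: 2728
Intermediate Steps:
u = -4 (u = 4 - 1*8 = 4 - 8 = -4)
w = 2 (w = (-4*(-4))/8 = (⅛)*16 = 2)
((-42 - 2)*w)*((-15 - 25) + 9) = ((-42 - 2)*2)*((-15 - 25) + 9) = (-44*2)*(-40 + 9) = -88*(-31) = 2728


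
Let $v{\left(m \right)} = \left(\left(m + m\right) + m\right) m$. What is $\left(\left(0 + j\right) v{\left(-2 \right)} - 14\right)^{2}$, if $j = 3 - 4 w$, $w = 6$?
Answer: $70756$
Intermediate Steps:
$j = -21$ ($j = 3 - 24 = -21$)
$v{\left(m \right)} = 3 m^{2}$ ($v{\left(m \right)} = \left(2 m + m\right) m = 3 m m = 3 m^{2}$)
$\left(\left(0 + j\right) v{\left(-2 \right)} - 14\right)^{2} = \left(\left(0 - 21\right) 3 \left(-2\right)^{2} - 14\right)^{2} = \left(- 21 \cdot 3 \cdot 4 - 14\right)^{2} = \left(\left(-21\right) 12 - 14\right)^{2} = \left(-252 - 14\right)^{2} = \left(-266\right)^{2} = 70756$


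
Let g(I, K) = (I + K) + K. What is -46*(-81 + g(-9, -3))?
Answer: 4416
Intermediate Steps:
g(I, K) = I + 2*K
-46*(-81 + g(-9, -3)) = -46*(-81 + (-9 + 2*(-3))) = -46*(-81 + (-9 - 6)) = -46*(-81 - 15) = -46*(-96) = 4416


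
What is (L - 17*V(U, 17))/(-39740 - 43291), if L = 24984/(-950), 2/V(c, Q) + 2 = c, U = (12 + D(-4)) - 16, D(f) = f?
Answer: 10877/39439725 ≈ 0.00027579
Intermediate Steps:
U = -8 (U = (12 - 4) - 16 = 8 - 16 = -8)
V(c, Q) = 2/(-2 + c)
L = -12492/475 (L = 24984*(-1/950) = -12492/475 ≈ -26.299)
(L - 17*V(U, 17))/(-39740 - 43291) = (-12492/475 - 34/(-2 - 8))/(-39740 - 43291) = (-12492/475 - 34/(-10))/(-83031) = (-12492/475 - 34*(-1)/10)*(-1/83031) = (-12492/475 - 17*(-⅕))*(-1/83031) = (-12492/475 + 17/5)*(-1/83031) = -10877/475*(-1/83031) = 10877/39439725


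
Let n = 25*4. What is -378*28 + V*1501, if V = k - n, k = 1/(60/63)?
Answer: -3182159/20 ≈ -1.5911e+5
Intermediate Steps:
n = 100
k = 21/20 (k = 1/(60*(1/63)) = 1/(20/21) = 21/20 ≈ 1.0500)
V = -1979/20 (V = 21/20 - 1*100 = 21/20 - 100 = -1979/20 ≈ -98.950)
-378*28 + V*1501 = -378*28 - 1979/20*1501 = -10584 - 2970479/20 = -3182159/20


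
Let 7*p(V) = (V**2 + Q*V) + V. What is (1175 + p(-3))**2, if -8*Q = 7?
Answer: 4338725161/3136 ≈ 1.3835e+6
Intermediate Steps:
Q = -7/8 (Q = -1/8*7 = -7/8 ≈ -0.87500)
p(V) = V**2/7 + V/56 (p(V) = ((V**2 - 7*V/8) + V)/7 = (V**2 + V/8)/7 = V**2/7 + V/56)
(1175 + p(-3))**2 = (1175 + (1/56)*(-3)*(1 + 8*(-3)))**2 = (1175 + (1/56)*(-3)*(1 - 24))**2 = (1175 + (1/56)*(-3)*(-23))**2 = (1175 + 69/56)**2 = (65869/56)**2 = 4338725161/3136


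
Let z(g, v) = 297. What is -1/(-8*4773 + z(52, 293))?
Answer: 1/37887 ≈ 2.6394e-5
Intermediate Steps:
-1/(-8*4773 + z(52, 293)) = -1/(-8*4773 + 297) = -1/(-38184 + 297) = -1/(-37887) = -1*(-1/37887) = 1/37887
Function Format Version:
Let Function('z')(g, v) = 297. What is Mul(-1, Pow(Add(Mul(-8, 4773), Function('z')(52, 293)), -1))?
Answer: Rational(1, 37887) ≈ 2.6394e-5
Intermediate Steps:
Mul(-1, Pow(Add(Mul(-8, 4773), Function('z')(52, 293)), -1)) = Mul(-1, Pow(Add(Mul(-8, 4773), 297), -1)) = Mul(-1, Pow(Add(-38184, 297), -1)) = Mul(-1, Pow(-37887, -1)) = Mul(-1, Rational(-1, 37887)) = Rational(1, 37887)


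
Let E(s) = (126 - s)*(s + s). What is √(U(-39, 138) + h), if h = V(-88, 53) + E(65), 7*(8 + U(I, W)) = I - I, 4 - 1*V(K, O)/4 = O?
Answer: √7726 ≈ 87.898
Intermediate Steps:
E(s) = 2*s*(126 - s) (E(s) = (126 - s)*(2*s) = 2*s*(126 - s))
V(K, O) = 16 - 4*O
U(I, W) = -8 (U(I, W) = -8 + (I - I)/7 = -8 + (⅐)*0 = -8 + 0 = -8)
h = 7734 (h = (16 - 4*53) + 2*65*(126 - 1*65) = (16 - 212) + 2*65*(126 - 65) = -196 + 2*65*61 = -196 + 7930 = 7734)
√(U(-39, 138) + h) = √(-8 + 7734) = √7726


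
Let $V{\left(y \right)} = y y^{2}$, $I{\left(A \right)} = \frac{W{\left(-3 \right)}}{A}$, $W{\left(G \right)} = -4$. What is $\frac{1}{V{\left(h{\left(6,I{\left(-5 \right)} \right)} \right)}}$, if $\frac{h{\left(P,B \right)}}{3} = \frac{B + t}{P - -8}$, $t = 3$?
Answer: $\frac{343000}{185193} \approx 1.8521$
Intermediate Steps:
$I{\left(A \right)} = - \frac{4}{A}$
$h{\left(P,B \right)} = \frac{3 \left(3 + B\right)}{8 + P}$ ($h{\left(P,B \right)} = 3 \frac{B + 3}{P - -8} = 3 \frac{3 + B}{P + 8} = 3 \frac{3 + B}{8 + P} = \frac{3 \left(3 + B\right)}{8 + P}$)
$V{\left(y \right)} = y^{3}$
$\frac{1}{V{\left(h{\left(6,I{\left(-5 \right)} \right)} \right)}} = \frac{1}{\left(\frac{3 \left(3 - \frac{4}{-5}\right)}{8 + 6}\right)^{3}} = \frac{1}{\left(\frac{3 \left(3 - - \frac{4}{5}\right)}{14}\right)^{3}} = \frac{1}{\left(3 \cdot \frac{1}{14} \left(3 + \frac{4}{5}\right)\right)^{3}} = \frac{1}{\left(3 \cdot \frac{1}{14} \cdot \frac{19}{5}\right)^{3}} = \frac{1}{\left(\frac{57}{70}\right)^{3}} = \frac{1}{\frac{185193}{343000}} = \frac{343000}{185193}$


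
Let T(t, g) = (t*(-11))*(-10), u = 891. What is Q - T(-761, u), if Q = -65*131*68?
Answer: -495310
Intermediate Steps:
T(t, g) = 110*t (T(t, g) = -11*t*(-10) = 110*t)
Q = -579020 (Q = -8515*68 = -579020)
Q - T(-761, u) = -579020 - 110*(-761) = -579020 - 1*(-83710) = -579020 + 83710 = -495310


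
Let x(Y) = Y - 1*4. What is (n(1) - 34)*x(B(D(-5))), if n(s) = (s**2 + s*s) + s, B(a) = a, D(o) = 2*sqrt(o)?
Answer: 124 - 62*I*sqrt(5) ≈ 124.0 - 138.64*I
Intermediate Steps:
x(Y) = -4 + Y (x(Y) = Y - 4 = -4 + Y)
n(s) = s + 2*s**2 (n(s) = (s**2 + s**2) + s = 2*s**2 + s = s + 2*s**2)
(n(1) - 34)*x(B(D(-5))) = (1*(1 + 2*1) - 34)*(-4 + 2*sqrt(-5)) = (1*(1 + 2) - 34)*(-4 + 2*(I*sqrt(5))) = (1*3 - 34)*(-4 + 2*I*sqrt(5)) = (3 - 34)*(-4 + 2*I*sqrt(5)) = -31*(-4 + 2*I*sqrt(5)) = 124 - 62*I*sqrt(5)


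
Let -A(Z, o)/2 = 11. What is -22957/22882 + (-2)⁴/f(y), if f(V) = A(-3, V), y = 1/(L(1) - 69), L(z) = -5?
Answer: -435583/251702 ≈ -1.7306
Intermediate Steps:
A(Z, o) = -22 (A(Z, o) = -2*11 = -22)
y = -1/74 (y = 1/(-5 - 69) = 1/(-74) = -1/74 ≈ -0.013514)
f(V) = -22
-22957/22882 + (-2)⁴/f(y) = -22957/22882 + (-2)⁴/(-22) = -22957*1/22882 + 16*(-1/22) = -22957/22882 - 8/11 = -435583/251702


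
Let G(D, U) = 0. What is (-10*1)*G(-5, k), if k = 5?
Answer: 0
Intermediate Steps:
(-10*1)*G(-5, k) = -10*1*0 = -10*0 = 0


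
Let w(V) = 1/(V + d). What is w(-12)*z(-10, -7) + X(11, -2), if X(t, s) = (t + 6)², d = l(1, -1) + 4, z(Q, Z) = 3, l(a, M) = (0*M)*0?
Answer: 2309/8 ≈ 288.63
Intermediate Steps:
l(a, M) = 0 (l(a, M) = 0*0 = 0)
d = 4 (d = 0 + 4 = 4)
X(t, s) = (6 + t)²
w(V) = 1/(4 + V) (w(V) = 1/(V + 4) = 1/(4 + V))
w(-12)*z(-10, -7) + X(11, -2) = 3/(4 - 12) + (6 + 11)² = 3/(-8) + 17² = -⅛*3 + 289 = -3/8 + 289 = 2309/8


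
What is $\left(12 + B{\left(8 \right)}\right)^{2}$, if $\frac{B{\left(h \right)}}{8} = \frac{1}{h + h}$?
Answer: $\frac{625}{4} \approx 156.25$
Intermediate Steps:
$B{\left(h \right)} = \frac{4}{h}$ ($B{\left(h \right)} = \frac{8}{h + h} = \frac{8}{2 h} = 8 \frac{1}{2 h} = \frac{4}{h}$)
$\left(12 + B{\left(8 \right)}\right)^{2} = \left(12 + \frac{4}{8}\right)^{2} = \left(12 + 4 \cdot \frac{1}{8}\right)^{2} = \left(12 + \frac{1}{2}\right)^{2} = \left(\frac{25}{2}\right)^{2} = \frac{625}{4}$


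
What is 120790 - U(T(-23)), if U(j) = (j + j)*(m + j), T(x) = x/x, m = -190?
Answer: 121168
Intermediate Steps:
T(x) = 1
U(j) = 2*j*(-190 + j) (U(j) = (j + j)*(-190 + j) = (2*j)*(-190 + j) = 2*j*(-190 + j))
120790 - U(T(-23)) = 120790 - 2*(-190 + 1) = 120790 - 2*(-189) = 120790 - 1*(-378) = 120790 + 378 = 121168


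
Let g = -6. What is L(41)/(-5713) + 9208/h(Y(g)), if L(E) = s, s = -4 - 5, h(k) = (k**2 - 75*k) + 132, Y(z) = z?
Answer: 26305433/1765317 ≈ 14.901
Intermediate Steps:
h(k) = 132 + k**2 - 75*k
s = -9
L(E) = -9
L(41)/(-5713) + 9208/h(Y(g)) = -9/(-5713) + 9208/(132 + (-6)**2 - 75*(-6)) = -9*(-1/5713) + 9208/(132 + 36 + 450) = 9/5713 + 9208/618 = 9/5713 + 9208*(1/618) = 9/5713 + 4604/309 = 26305433/1765317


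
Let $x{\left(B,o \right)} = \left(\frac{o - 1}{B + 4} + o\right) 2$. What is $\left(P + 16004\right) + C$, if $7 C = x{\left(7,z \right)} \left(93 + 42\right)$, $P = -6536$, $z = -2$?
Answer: $\frac{722286}{77} \approx 9380.3$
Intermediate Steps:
$x{\left(B,o \right)} = 2 o + \frac{2 \left(-1 + o\right)}{4 + B}$ ($x{\left(B,o \right)} = \left(\frac{-1 + o}{4 + B} + o\right) 2 = \left(o + \frac{-1 + o}{4 + B}\right) 2 = 2 o + \frac{2 \left(-1 + o\right)}{4 + B}$)
$C = - \frac{6750}{77}$ ($C = \frac{\frac{2 \left(-1 + 5 \left(-2\right) + 7 \left(-2\right)\right)}{4 + 7} \left(93 + 42\right)}{7} = \frac{\frac{2 \left(-1 - 10 - 14\right)}{11} \cdot 135}{7} = \frac{2 \cdot \frac{1}{11} \left(-25\right) 135}{7} = \frac{\left(- \frac{50}{11}\right) 135}{7} = \frac{1}{7} \left(- \frac{6750}{11}\right) = - \frac{6750}{77} \approx -87.662$)
$\left(P + 16004\right) + C = \left(-6536 + 16004\right) - \frac{6750}{77} = 9468 - \frac{6750}{77} = \frac{722286}{77}$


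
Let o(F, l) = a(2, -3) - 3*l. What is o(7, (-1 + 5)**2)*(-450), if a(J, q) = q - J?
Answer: 23850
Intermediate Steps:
o(F, l) = -5 - 3*l (o(F, l) = (-3 - 1*2) - 3*l = (-3 - 2) - 3*l = -5 - 3*l)
o(7, (-1 + 5)**2)*(-450) = (-5 - 3*(-1 + 5)**2)*(-450) = (-5 - 3*4**2)*(-450) = (-5 - 3*16)*(-450) = (-5 - 48)*(-450) = -53*(-450) = 23850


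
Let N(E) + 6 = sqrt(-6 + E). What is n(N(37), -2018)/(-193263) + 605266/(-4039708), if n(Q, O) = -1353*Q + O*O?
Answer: -8300384856947/390363043602 + 451*sqrt(31)/64421 ≈ -21.224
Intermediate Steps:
N(E) = -6 + sqrt(-6 + E)
n(Q, O) = O**2 - 1353*Q (n(Q, O) = -1353*Q + O**2 = O**2 - 1353*Q)
n(N(37), -2018)/(-193263) + 605266/(-4039708) = ((-2018)**2 - 1353*(-6 + sqrt(-6 + 37)))/(-193263) + 605266/(-4039708) = (4072324 - 1353*(-6 + sqrt(31)))*(-1/193263) + 605266*(-1/4039708) = (4072324 + (8118 - 1353*sqrt(31)))*(-1/193263) - 302633/2019854 = (4080442 - 1353*sqrt(31))*(-1/193263) - 302633/2019854 = (-4080442/193263 + 451*sqrt(31)/64421) - 302633/2019854 = -8300384856947/390363043602 + 451*sqrt(31)/64421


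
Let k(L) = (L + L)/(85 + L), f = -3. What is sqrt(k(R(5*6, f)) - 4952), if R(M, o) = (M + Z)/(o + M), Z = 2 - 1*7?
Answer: 3*I*sqrt(7403758)/116 ≈ 70.37*I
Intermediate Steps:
Z = -5 (Z = 2 - 7 = -5)
R(M, o) = (-5 + M)/(M + o) (R(M, o) = (M - 5)/(o + M) = (-5 + M)/(M + o))
k(L) = 2*L/(85 + L) (k(L) = (2*L)/(85 + L) = 2*L/(85 + L))
sqrt(k(R(5*6, f)) - 4952) = sqrt(2*((-5 + 5*6)/(5*6 - 3))/(85 + (-5 + 5*6)/(5*6 - 3)) - 4952) = sqrt(2*((-5 + 30)/(30 - 3))/(85 + (-5 + 30)/(30 - 3)) - 4952) = sqrt(2*(25/27)/(85 + 25/27) - 4952) = sqrt(2*(25/27)/(2320/27) - 4952) = sqrt(2*(25/27)*(27/2320) - 4952) = sqrt(5/232 - 4952) = sqrt(-1148859/232) = 3*I*sqrt(7403758)/116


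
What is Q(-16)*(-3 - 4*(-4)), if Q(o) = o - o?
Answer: 0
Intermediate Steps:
Q(o) = 0
Q(-16)*(-3 - 4*(-4)) = 0*(-3 - 4*(-4)) = 0*(-3 + 16) = 0*13 = 0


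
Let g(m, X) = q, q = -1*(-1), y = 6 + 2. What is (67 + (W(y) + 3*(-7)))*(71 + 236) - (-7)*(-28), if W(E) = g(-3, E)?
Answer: 14233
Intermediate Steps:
y = 8
q = 1
g(m, X) = 1
W(E) = 1
(67 + (W(y) + 3*(-7)))*(71 + 236) - (-7)*(-28) = (67 + (1 + 3*(-7)))*(71 + 236) - (-7)*(-28) = (67 + (1 - 21))*307 - 1*196 = (67 - 20)*307 - 196 = 47*307 - 196 = 14429 - 196 = 14233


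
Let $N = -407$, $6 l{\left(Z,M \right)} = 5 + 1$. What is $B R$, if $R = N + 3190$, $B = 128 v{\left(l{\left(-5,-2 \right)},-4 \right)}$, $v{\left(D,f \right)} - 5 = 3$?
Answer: $2849792$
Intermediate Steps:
$l{\left(Z,M \right)} = 1$ ($l{\left(Z,M \right)} = \frac{5 + 1}{6} = \frac{1}{6} \cdot 6 = 1$)
$v{\left(D,f \right)} = 8$ ($v{\left(D,f \right)} = 5 + 3 = 8$)
$B = 1024$ ($B = 128 \cdot 8 = 1024$)
$R = 2783$ ($R = -407 + 3190 = 2783$)
$B R = 1024 \cdot 2783 = 2849792$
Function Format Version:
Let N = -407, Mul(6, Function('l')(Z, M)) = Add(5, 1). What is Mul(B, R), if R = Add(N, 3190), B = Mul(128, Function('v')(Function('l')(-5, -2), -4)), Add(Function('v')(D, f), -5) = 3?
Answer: 2849792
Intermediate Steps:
Function('l')(Z, M) = 1 (Function('l')(Z, M) = Mul(Rational(1, 6), Add(5, 1)) = Mul(Rational(1, 6), 6) = 1)
Function('v')(D, f) = 8 (Function('v')(D, f) = Add(5, 3) = 8)
B = 1024 (B = Mul(128, 8) = 1024)
R = 2783 (R = Add(-407, 3190) = 2783)
Mul(B, R) = Mul(1024, 2783) = 2849792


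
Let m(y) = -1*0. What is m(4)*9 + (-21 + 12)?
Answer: -9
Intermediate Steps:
m(y) = 0
m(4)*9 + (-21 + 12) = 0*9 + (-21 + 12) = 0 - 9 = -9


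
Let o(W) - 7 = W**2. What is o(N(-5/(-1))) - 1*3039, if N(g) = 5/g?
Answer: -3031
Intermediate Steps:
o(W) = 7 + W**2
o(N(-5/(-1))) - 1*3039 = (7 + (5/((-5/(-1))))**2) - 1*3039 = (7 + (5/((-5*(-1))))**2) - 3039 = (7 + (5/5)**2) - 3039 = (7 + (5*(1/5))**2) - 3039 = (7 + 1**2) - 3039 = (7 + 1) - 3039 = 8 - 3039 = -3031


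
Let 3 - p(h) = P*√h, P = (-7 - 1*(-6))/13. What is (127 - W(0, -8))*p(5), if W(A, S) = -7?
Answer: 402 + 134*√5/13 ≈ 425.05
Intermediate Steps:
P = -1/13 (P = (-7 + 6)*(1/13) = -1*1/13 = -1/13 ≈ -0.076923)
p(h) = 3 + √h/13 (p(h) = 3 - (-1)*√h/13 = 3 + √h/13)
(127 - W(0, -8))*p(5) = (127 - 1*(-7))*(3 + √5/13) = (127 + 7)*(3 + √5/13) = 134*(3 + √5/13) = 402 + 134*√5/13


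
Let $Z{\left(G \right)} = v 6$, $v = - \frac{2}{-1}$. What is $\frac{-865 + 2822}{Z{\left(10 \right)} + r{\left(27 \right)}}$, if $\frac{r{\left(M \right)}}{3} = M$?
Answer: $\frac{1957}{93} \approx 21.043$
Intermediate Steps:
$v = 2$ ($v = \left(-2\right) \left(-1\right) = 2$)
$r{\left(M \right)} = 3 M$
$Z{\left(G \right)} = 12$ ($Z{\left(G \right)} = 2 \cdot 6 = 12$)
$\frac{-865 + 2822}{Z{\left(10 \right)} + r{\left(27 \right)}} = \frac{-865 + 2822}{12 + 3 \cdot 27} = \frac{1957}{12 + 81} = \frac{1957}{93}$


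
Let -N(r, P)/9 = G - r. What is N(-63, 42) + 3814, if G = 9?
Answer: 3166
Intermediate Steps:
N(r, P) = -81 + 9*r (N(r, P) = -9*(9 - r) = -81 + 9*r)
N(-63, 42) + 3814 = (-81 + 9*(-63)) + 3814 = (-81 - 567) + 3814 = -648 + 3814 = 3166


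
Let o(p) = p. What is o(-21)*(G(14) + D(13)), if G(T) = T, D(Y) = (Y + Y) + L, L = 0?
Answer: -840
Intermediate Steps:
D(Y) = 2*Y (D(Y) = (Y + Y) + 0 = 2*Y + 0 = 2*Y)
o(-21)*(G(14) + D(13)) = -21*(14 + 2*13) = -21*(14 + 26) = -21*40 = -840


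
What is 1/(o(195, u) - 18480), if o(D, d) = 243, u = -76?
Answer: -1/18237 ≈ -5.4834e-5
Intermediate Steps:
1/(o(195, u) - 18480) = 1/(243 - 18480) = 1/(-18237) = -1/18237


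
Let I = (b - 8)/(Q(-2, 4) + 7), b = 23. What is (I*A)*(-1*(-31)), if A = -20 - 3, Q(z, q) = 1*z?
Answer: -2139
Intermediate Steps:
Q(z, q) = z
I = 3 (I = (23 - 8)/(-2 + 7) = 15/5 = 15*(1/5) = 3)
A = -23
(I*A)*(-1*(-31)) = (3*(-23))*(-1*(-31)) = -69*31 = -2139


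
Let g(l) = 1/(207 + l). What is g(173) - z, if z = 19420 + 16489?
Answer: -13645419/380 ≈ -35909.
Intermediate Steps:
z = 35909
g(173) - z = 1/(207 + 173) - 1*35909 = 1/380 - 35909 = -13645419/380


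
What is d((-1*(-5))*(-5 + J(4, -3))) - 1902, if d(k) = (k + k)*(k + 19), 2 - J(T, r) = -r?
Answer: -1242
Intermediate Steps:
J(T, r) = 2 + r (J(T, r) = 2 - (-1)*r = 2 + r)
d(k) = 2*k*(19 + k) (d(k) = (2*k)*(19 + k) = 2*k*(19 + k))
d((-1*(-5))*(-5 + J(4, -3))) - 1902 = 2*((-1*(-5))*(-5 + (2 - 3)))*(19 + (-1*(-5))*(-5 + (2 - 3))) - 1902 = 2*(5*(-5 - 1))*(19 + 5*(-5 - 1)) - 1902 = 2*(5*(-6))*(19 + 5*(-6)) - 1902 = 2*(-30)*(19 - 30) - 1902 = 2*(-30)*(-11) - 1902 = 660 - 1902 = -1242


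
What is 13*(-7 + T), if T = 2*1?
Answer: -65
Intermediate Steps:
T = 2
13*(-7 + T) = 13*(-7 + 2) = 13*(-5) = -65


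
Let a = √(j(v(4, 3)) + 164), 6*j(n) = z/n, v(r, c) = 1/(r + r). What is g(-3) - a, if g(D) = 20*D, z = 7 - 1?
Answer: -60 - 2*√43 ≈ -73.115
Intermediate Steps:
z = 6
v(r, c) = 1/(2*r)
j(n) = 1/n (j(n) = (6/n)/6 = 1/n)
a = 2*√43 (a = √(1/((½)/4) + 164) = √(1/((½)*(¼)) + 164) = √(1/(⅛) + 164) = √(8 + 164) = √172 = 2*√43 ≈ 13.115)
g(-3) - a = 20*(-3) - 2*√43 = -60 - 2*√43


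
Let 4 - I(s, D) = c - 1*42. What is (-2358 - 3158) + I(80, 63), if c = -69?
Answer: -5401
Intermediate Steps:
I(s, D) = 115 (I(s, D) = 4 - (-69 - 1*42) = 4 - (-69 - 42) = 4 - 1*(-111) = 4 + 111 = 115)
(-2358 - 3158) + I(80, 63) = (-2358 - 3158) + 115 = -5516 + 115 = -5401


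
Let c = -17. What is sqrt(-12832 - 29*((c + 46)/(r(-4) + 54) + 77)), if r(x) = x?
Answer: I*sqrt(1508182)/10 ≈ 122.81*I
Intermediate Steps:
sqrt(-12832 - 29*((c + 46)/(r(-4) + 54) + 77)) = sqrt(-12832 - 29*((-17 + 46)/(-4 + 54) + 77)) = sqrt(-12832 - 29*(29/50 + 77)) = sqrt(-12832 - 29*3879/50) = sqrt(-12832 - 112491/50) = sqrt(-754091/50) = I*sqrt(1508182)/10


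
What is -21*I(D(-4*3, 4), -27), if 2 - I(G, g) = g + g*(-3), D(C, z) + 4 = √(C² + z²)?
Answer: 1092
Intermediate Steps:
D(C, z) = -4 + √(C² + z²)
I(G, g) = 2 + 2*g (I(G, g) = 2 - (g + g*(-3)) = 2 - (g - 3*g) = 2 - (-2)*g = 2 + 2*g)
-21*I(D(-4*3, 4), -27) = -21*(2 + 2*(-27)) = -21*(2 - 54) = -21*(-52) = 1092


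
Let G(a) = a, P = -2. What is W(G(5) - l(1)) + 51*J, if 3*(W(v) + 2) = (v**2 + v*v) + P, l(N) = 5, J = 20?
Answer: 3052/3 ≈ 1017.3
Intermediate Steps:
W(v) = -8/3 + 2*v**2/3 (W(v) = -2 + ((v**2 + v*v) - 2)/3 = -2 + ((v**2 + v**2) - 2)/3 = -2 + (2*v**2 - 2)/3 = -2 + (-2 + 2*v**2)/3 = -2 + (-2/3 + 2*v**2/3) = -8/3 + 2*v**2/3)
W(G(5) - l(1)) + 51*J = (-8/3 + 2*(5 - 1*5)**2/3) + 51*20 = (-8/3 + 2*(5 - 5)**2/3) + 1020 = (-8/3 + (2/3)*0**2) + 1020 = (-8/3 + (2/3)*0) + 1020 = (-8/3 + 0) + 1020 = -8/3 + 1020 = 3052/3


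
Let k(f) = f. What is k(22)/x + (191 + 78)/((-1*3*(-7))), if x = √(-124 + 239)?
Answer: 269/21 + 22*√115/115 ≈ 14.861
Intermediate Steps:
x = √115 ≈ 10.724
k(22)/x + (191 + 78)/((-1*3*(-7))) = 22/(√115) + (191 + 78)/((-1*3*(-7))) = 22*(√115/115) + 269/((-3*(-7))) = 22*√115/115 + 269/21 = 269/21 + 22*√115/115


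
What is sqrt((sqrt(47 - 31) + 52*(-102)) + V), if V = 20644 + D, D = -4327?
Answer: sqrt(11017) ≈ 104.96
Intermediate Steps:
V = 16317 (V = 20644 - 4327 = 16317)
sqrt((sqrt(47 - 31) + 52*(-102)) + V) = sqrt((sqrt(47 - 31) + 52*(-102)) + 16317) = sqrt((sqrt(16) - 5304) + 16317) = sqrt((4 - 5304) + 16317) = sqrt(-5300 + 16317) = sqrt(11017)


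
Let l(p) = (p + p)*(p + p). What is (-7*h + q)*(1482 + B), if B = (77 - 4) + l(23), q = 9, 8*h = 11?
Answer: -18355/8 ≈ -2294.4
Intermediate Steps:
h = 11/8 (h = (1/8)*11 = 11/8 ≈ 1.3750)
l(p) = 4*p**2 (l(p) = (2*p)*(2*p) = 4*p**2)
B = 2189 (B = (77 - 4) + 4*23**2 = 73 + 4*529 = 73 + 2116 = 2189)
(-7*h + q)*(1482 + B) = (-7*11/8 + 9)*(1482 + 2189) = (-77/8 + 9)*3671 = -5/8*3671 = -18355/8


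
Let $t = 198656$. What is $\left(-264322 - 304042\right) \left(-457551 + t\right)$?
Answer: $147146597780$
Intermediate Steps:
$\left(-264322 - 304042\right) \left(-457551 + t\right) = \left(-264322 - 304042\right) \left(-457551 + 198656\right) = \left(-568364\right) \left(-258895\right) = 147146597780$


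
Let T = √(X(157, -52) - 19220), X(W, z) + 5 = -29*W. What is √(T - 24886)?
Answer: √(-24886 + 3*I*√2642) ≈ 0.4887 + 157.75*I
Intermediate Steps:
X(W, z) = -5 - 29*W
T = 3*I*√2642 (T = √((-5 - 29*157) - 19220) = √((-5 - 4553) - 19220) = √(-4558 - 19220) = √(-23778) = 3*I*√2642 ≈ 154.2*I)
√(T - 24886) = √(3*I*√2642 - 24886) = √(-24886 + 3*I*√2642)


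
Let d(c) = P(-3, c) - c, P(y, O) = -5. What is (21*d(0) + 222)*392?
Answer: 45864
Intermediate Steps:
d(c) = -5 - c
(21*d(0) + 222)*392 = (21*(-5 - 1*0) + 222)*392 = (21*(-5 + 0) + 222)*392 = (21*(-5) + 222)*392 = (-105 + 222)*392 = 117*392 = 45864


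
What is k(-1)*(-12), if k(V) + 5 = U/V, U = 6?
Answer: 132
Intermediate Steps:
k(V) = -5 + 6/V
k(-1)*(-12) = (-5 + 6/(-1))*(-12) = (-5 + 6*(-1))*(-12) = (-5 - 6)*(-12) = -11*(-12) = 132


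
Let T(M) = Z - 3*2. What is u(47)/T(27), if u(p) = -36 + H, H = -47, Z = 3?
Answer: 83/3 ≈ 27.667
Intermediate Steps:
u(p) = -83 (u(p) = -36 - 47 = -83)
T(M) = -3 (T(M) = 3 - 3*2 = 3 - 6 = -3)
u(47)/T(27) = -83/(-3) = -83*(-⅓) = 83/3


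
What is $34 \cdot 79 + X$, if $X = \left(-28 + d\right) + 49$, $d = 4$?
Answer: $2711$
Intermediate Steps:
$X = 25$ ($X = \left(-28 + 4\right) + 49 = -24 + 49 = 25$)
$34 \cdot 79 + X = 34 \cdot 79 + 25 = 2686 + 25 = 2711$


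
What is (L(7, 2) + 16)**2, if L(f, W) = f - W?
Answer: 441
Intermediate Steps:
(L(7, 2) + 16)**2 = ((7 - 1*2) + 16)**2 = ((7 - 2) + 16)**2 = (5 + 16)**2 = 21**2 = 441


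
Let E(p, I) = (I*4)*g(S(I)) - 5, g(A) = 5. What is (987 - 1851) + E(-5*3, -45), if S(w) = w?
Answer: -1769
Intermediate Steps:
E(p, I) = -5 + 20*I (E(p, I) = (I*4)*5 - 5 = (4*I)*5 - 5 = 20*I - 5 = -5 + 20*I)
(987 - 1851) + E(-5*3, -45) = (987 - 1851) + (-5 + 20*(-45)) = -864 + (-5 - 900) = -864 - 905 = -1769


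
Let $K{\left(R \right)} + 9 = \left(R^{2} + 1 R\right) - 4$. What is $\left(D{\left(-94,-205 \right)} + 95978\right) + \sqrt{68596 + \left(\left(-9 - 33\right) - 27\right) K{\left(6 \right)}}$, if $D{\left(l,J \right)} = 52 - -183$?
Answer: $96213 + \sqrt{66595} \approx 96471.0$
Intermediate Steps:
$D{\left(l,J \right)} = 235$ ($D{\left(l,J \right)} = 52 + 183 = 235$)
$K{\left(R \right)} = -13 + R + R^{2}$ ($K{\left(R \right)} = -9 - \left(4 - R - R^{2}\right) = -9 + \left(-4 + R + R^{2}\right) = -13 + R + R^{2}$)
$\left(D{\left(-94,-205 \right)} + 95978\right) + \sqrt{68596 + \left(\left(-9 - 33\right) - 27\right) K{\left(6 \right)}} = \left(235 + 95978\right) + \sqrt{68596 + \left(\left(-9 - 33\right) - 27\right) \left(-13 + 6 + 6^{2}\right)} = 96213 + \sqrt{68596 + \left(-42 - 27\right) \left(-13 + 6 + 36\right)} = 96213 + \sqrt{68596 - 2001} = 96213 + \sqrt{66595}$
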